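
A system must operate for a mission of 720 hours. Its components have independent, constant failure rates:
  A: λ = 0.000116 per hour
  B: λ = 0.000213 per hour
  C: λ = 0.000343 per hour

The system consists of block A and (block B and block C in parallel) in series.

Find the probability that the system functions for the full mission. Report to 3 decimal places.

R(A) = exp(−0.000116 × 720) = 0.91987
R(B) = exp(−0.000213 × 720) = 0.85782
R(C) = exp(−0.000343 × 720) = 0.78117
Parallel (B and C): 1 − (1 − 0.85782)(1 − 0.78117) = 0.96889
Series (A and [0.96889]): 0.91987 × 0.96889 = 0.891

0.891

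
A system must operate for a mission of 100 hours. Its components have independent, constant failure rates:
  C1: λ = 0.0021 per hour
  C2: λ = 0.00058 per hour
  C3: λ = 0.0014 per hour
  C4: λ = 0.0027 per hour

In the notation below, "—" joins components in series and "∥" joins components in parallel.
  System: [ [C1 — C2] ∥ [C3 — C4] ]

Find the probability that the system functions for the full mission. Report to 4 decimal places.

0.9209

R(C1) = exp(−0.0021 × 100) = 0.810584
R(C2) = exp(−0.00058 × 100) = 0.943650
R(C3) = exp(−0.0014 × 100) = 0.869358
R(C4) = exp(−0.0027 × 100) = 0.763379
Series (C1 and C2): 0.810584 × 0.943650 = 0.764908
Series (C3 and C4): 0.869358 × 0.763379 = 0.663650
Parallel ([0.764908] and [0.663650]): 1 − (1 − 0.764908)(1 − 0.663650) = 0.9209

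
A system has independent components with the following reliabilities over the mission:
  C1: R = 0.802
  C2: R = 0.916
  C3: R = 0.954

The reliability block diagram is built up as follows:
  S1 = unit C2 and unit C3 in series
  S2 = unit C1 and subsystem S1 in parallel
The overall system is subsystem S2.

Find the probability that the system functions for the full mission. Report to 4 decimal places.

Series (C2 and C3): 0.916000 × 0.954000 = 0.873864
Parallel (C1 and [0.873864]): 1 − (1 − 0.802000)(1 − 0.873864) = 0.9750

0.9750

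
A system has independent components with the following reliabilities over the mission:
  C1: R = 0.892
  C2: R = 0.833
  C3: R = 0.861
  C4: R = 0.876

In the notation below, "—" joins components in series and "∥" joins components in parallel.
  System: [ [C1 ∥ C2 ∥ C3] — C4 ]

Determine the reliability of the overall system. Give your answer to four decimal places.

0.8738

Parallel (C1, C2, and C3): 1 − (1 − 0.892000)(1 − 0.833000)(1 − 0.861000) = 0.997493
Series ([0.997493] and C4): 0.997493 × 0.876000 = 0.8738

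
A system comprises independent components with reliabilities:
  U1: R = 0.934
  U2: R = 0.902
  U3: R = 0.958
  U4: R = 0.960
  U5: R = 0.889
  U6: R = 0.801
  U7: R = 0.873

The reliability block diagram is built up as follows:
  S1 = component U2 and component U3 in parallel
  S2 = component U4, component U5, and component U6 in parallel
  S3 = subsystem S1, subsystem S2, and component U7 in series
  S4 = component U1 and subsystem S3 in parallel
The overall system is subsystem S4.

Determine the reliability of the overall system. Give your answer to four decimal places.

0.9913

Parallel (U2 and U3): 1 − (1 − 0.902000)(1 − 0.958000) = 0.995884
Parallel (U4, U5, and U6): 1 − (1 − 0.960000)(1 − 0.889000)(1 − 0.801000) = 0.999116
Series ([0.995884], [0.999116], and U7): 0.995884 × 0.999116 × 0.873000 = 0.868638
Parallel (U1 and [0.868638]): 1 − (1 − 0.934000)(1 − 0.868638) = 0.9913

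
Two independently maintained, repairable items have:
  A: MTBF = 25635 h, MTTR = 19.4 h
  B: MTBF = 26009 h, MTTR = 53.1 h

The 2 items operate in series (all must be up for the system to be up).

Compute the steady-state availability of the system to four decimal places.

0.9972

A(A) = MTBF/(MTBF+MTTR) = 25635/(25635+19.4) = 0.999244
A(B) = MTBF/(MTBF+MTTR) = 26009/(26009+53.1) = 0.997963
Series availability: 0.999244 × 0.997963 = 0.9972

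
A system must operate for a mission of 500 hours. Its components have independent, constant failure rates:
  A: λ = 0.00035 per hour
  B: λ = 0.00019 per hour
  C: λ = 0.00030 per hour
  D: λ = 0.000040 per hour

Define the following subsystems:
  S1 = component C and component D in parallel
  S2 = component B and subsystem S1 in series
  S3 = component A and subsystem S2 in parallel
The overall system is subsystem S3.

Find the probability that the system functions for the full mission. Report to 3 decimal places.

R(A) = exp(−0.00035 × 500) = 0.83946
R(B) = exp(−0.00019 × 500) = 0.90937
R(C) = exp(−0.00030 × 500) = 0.86071
R(D) = exp(−0.000040 × 500) = 0.98020
Parallel (C and D): 1 − (1 − 0.86071)(1 − 0.98020) = 0.99724
Series (B and [0.99724]): 0.90937 × 0.99724 = 0.90686
Parallel (A and [0.90686]): 1 − (1 − 0.83946)(1 − 0.90686) = 0.985

0.985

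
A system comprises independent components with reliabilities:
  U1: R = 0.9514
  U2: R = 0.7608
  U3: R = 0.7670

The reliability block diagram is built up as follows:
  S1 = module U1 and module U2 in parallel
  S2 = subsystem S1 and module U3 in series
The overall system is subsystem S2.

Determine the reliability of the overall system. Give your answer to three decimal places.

Parallel (U1 and U2): 1 − (1 − 0.95140)(1 − 0.76080) = 0.98837
Series ([0.98837] and U3): 0.98837 × 0.76700 = 0.758

0.758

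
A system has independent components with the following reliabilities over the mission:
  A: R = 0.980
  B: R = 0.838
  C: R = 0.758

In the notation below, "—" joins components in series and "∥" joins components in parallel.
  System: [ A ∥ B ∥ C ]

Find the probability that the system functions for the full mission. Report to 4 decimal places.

0.9992

Parallel (A, B, and C): 1 − (1 − 0.980000)(1 − 0.838000)(1 − 0.758000) = 0.9992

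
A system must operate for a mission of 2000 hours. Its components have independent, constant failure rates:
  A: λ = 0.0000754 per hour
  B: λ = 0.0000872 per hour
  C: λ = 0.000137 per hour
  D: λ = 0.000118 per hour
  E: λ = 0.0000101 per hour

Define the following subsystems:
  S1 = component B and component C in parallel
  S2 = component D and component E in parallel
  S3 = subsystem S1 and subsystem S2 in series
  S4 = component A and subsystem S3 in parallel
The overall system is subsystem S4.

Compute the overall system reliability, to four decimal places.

R(A) = exp(−0.0000754 × 2000) = 0.860020
R(B) = exp(−0.0000872 × 2000) = 0.839961
R(C) = exp(−0.000137 × 2000) = 0.760332
R(D) = exp(−0.000118 × 2000) = 0.789781
R(E) = exp(−0.0000101 × 2000) = 0.980003
Parallel (B and C): 1 − (1 − 0.839961)(1 − 0.760332) = 0.961644
Parallel (D and E): 1 − (1 − 0.789781)(1 − 0.980003) = 0.995796
Series ([0.961644] and [0.995796]): 0.961644 × 0.995796 = 0.957601
Parallel (A and [0.957601]): 1 − (1 − 0.860020)(1 − 0.957601) = 0.9941

0.9941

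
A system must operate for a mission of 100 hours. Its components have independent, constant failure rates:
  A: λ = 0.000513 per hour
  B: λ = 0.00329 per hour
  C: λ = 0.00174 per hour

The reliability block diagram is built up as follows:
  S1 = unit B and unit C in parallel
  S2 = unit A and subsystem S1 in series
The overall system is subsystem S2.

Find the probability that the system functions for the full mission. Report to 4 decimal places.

0.9075

R(A) = exp(−0.000513 × 100) = 0.949994
R(B) = exp(−0.00329 × 100) = 0.719643
R(C) = exp(−0.00174 × 100) = 0.840297
Parallel (B and C): 1 − (1 − 0.719643)(1 − 0.840297) = 0.955226
Series (A and [0.955226]): 0.949994 × 0.955226 = 0.9075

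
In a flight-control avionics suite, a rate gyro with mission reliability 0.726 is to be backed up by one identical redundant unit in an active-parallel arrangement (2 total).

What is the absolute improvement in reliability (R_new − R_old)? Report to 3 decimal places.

R_before = 0.726
R_after = 1 − (1 − 0.726)^2 = 0.925
ΔR = 0.925 − 0.726 = 0.199

0.199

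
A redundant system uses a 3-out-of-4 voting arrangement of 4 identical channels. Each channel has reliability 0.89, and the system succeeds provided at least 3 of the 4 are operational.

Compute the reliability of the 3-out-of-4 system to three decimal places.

R = Σ_{i=3}^{4} C(4,i) p^i (1−p)^{4−i} with p = 0.89
C(4,3)·0.89^3·0.11^1 = 0.31019
C(4,4)·0.89^4·0.11^0 = 0.62742
Sum = 0.938

0.938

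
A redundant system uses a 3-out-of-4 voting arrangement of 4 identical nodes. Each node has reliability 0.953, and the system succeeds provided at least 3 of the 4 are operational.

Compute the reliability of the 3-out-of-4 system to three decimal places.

0.988

R = Σ_{i=3}^{4} C(4,i) p^i (1−p)^{4−i} with p = 0.953
C(4,3)·0.953^3·0.047^1 = 0.16272
C(4,4)·0.953^4·0.047^0 = 0.82484
Sum = 0.988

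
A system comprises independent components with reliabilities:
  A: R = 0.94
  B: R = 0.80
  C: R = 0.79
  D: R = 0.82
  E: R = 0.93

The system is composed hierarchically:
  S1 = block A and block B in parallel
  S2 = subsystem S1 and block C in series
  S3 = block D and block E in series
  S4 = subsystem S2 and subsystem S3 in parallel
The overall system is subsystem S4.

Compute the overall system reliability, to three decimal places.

Parallel (A and B): 1 − (1 − 0.94000)(1 − 0.80000) = 0.98800
Series ([0.98800] and C): 0.98800 × 0.79000 = 0.78052
Series (D and E): 0.82000 × 0.93000 = 0.76260
Parallel ([0.78052] and [0.76260]): 1 − (1 − 0.78052)(1 − 0.76260) = 0.948

0.948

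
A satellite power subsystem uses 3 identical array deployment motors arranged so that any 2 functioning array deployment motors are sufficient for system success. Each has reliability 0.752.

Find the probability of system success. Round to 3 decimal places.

0.846

R = Σ_{i=2}^{3} C(3,i) p^i (1−p)^{3−i} with p = 0.752
C(3,2)·0.752^2·0.248^1 = 0.42073
C(3,3)·0.752^3·0.248^0 = 0.42526
Sum = 0.846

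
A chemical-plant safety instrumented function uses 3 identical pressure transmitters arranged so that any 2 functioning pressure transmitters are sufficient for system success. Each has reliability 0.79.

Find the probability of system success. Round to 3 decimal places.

0.886

R = Σ_{i=2}^{3} C(3,i) p^i (1−p)^{3−i} with p = 0.79
C(3,2)·0.79^2·0.21^1 = 0.39318
C(3,3)·0.79^3·0.21^0 = 0.49304
Sum = 0.886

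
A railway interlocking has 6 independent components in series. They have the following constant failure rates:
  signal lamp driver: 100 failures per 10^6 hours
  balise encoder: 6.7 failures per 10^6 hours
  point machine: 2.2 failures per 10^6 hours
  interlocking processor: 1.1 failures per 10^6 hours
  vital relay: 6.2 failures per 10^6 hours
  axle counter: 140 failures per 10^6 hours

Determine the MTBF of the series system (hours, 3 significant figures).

Series of exponential components: λ_sys = Σ λ_i
λ_sys = 0.00010 + 0.0000067 + 0.0000022 + 0.0000011 + 0.0000062 + 0.00014 = 2.5620e-04 /h
MTBF = 1 / λ_sys = 3900 h

3900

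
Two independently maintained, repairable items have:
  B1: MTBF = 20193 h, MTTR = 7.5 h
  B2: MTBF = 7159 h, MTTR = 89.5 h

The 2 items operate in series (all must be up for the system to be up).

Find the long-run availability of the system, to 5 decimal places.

A(B1) = MTBF/(MTBF+MTTR) = 20193/(20193+7.5) = 0.999629
A(B2) = MTBF/(MTBF+MTTR) = 7159/(7159+89.5) = 0.987653
Series availability: 0.999629 × 0.987653 = 0.98729

0.98729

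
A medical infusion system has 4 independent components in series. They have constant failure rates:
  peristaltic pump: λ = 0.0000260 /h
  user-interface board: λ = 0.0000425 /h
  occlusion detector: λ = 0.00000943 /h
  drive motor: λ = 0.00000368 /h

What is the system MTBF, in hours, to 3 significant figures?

Series of exponential components: λ_sys = Σ λ_i
λ_sys = 0.0000260 + 0.0000425 + 0.00000943 + 0.00000368 = 8.1610e-05 /h
MTBF = 1 / λ_sys = 12300 h

12300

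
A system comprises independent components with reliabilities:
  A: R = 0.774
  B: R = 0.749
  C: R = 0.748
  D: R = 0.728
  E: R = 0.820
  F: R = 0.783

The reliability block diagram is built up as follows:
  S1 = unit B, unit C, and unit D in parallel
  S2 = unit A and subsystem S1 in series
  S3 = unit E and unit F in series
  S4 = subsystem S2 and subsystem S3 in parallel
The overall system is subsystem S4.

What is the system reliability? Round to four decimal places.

0.9143

Parallel (B, C, and D): 1 − (1 − 0.749000)(1 − 0.748000)(1 − 0.728000) = 0.982795
Series (A and [0.982795]): 0.774000 × 0.982795 = 0.760683
Series (E and F): 0.820000 × 0.783000 = 0.642060
Parallel ([0.760683] and [0.642060]): 1 − (1 − 0.760683)(1 − 0.642060) = 0.9143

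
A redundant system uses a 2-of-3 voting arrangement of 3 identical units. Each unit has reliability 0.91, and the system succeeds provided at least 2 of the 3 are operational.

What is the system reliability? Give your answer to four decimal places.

0.9772

R = Σ_{i=2}^{3} C(3,i) p^i (1−p)^{3−i} with p = 0.91
C(3,2)·0.91^2·0.09^1 = 0.223587
C(3,3)·0.91^3·0.09^0 = 0.753571
Sum = 0.9772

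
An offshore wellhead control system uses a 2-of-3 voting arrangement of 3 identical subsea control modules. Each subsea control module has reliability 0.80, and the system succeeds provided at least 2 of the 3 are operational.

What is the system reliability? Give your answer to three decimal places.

R = Σ_{i=2}^{3} C(3,i) p^i (1−p)^{3−i} with p = 0.80
C(3,2)·0.80^2·0.20^1 = 0.38400
C(3,3)·0.80^3·0.20^0 = 0.51200
Sum = 0.896

0.896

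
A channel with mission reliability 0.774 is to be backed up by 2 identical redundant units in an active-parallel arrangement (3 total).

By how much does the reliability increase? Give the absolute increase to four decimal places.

R_before = 0.774
R_after = 1 − (1 − 0.774)^3 = 0.9885
ΔR = 0.9885 − 0.774 = 0.2145

0.2145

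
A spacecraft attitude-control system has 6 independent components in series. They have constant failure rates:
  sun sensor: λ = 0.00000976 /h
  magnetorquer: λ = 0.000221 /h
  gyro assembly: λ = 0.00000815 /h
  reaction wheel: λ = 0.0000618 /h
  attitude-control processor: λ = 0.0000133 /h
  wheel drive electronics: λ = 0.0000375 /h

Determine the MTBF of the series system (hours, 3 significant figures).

Series of exponential components: λ_sys = Σ λ_i
λ_sys = 0.00000976 + 0.000221 + 0.00000815 + 0.0000618 + 0.0000133 + 0.0000375 = 3.5151e-04 /h
MTBF = 1 / λ_sys = 2840 h

2840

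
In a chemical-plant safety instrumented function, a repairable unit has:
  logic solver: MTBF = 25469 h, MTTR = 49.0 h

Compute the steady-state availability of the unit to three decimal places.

A(logic solver) = MTBF/(MTBF+MTTR) = 25469/(25469+49.0) = 0.998

0.998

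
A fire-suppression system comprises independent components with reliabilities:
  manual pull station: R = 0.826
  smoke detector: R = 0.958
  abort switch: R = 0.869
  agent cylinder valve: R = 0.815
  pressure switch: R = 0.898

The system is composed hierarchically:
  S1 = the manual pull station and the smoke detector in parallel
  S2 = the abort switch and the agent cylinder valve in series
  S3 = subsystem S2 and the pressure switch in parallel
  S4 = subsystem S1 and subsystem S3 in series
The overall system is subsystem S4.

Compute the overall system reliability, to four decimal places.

0.9631

Parallel (manual pull station and smoke detector): 1 − (1 − 0.826000)(1 − 0.958000) = 0.992692
Series (abort switch and agent cylinder valve): 0.869000 × 0.815000 = 0.708235
Parallel ([0.708235] and pressure switch): 1 − (1 − 0.708235)(1 − 0.898000) = 0.970240
Series ([0.992692] and [0.970240]): 0.992692 × 0.970240 = 0.9631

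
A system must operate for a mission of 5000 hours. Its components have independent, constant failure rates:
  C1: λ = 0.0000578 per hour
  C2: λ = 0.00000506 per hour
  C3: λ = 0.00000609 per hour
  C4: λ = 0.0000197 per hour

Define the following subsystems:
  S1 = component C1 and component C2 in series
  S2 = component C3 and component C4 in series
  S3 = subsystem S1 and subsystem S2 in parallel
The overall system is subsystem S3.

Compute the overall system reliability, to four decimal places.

0.9674

R(C1) = exp(−0.0000578 × 5000) = 0.749012
R(C2) = exp(−0.00000506 × 5000) = 0.975017
R(C3) = exp(−0.00000609 × 5000) = 0.970009
R(C4) = exp(−0.0000197 × 5000) = 0.906196
Series (C1 and C2): 0.749012 × 0.975017 = 0.730299
Series (C3 and C4): 0.970009 × 0.906196 = 0.879018
Parallel ([0.730299] and [0.879018]): 1 − (1 − 0.730299)(1 − 0.879018) = 0.9674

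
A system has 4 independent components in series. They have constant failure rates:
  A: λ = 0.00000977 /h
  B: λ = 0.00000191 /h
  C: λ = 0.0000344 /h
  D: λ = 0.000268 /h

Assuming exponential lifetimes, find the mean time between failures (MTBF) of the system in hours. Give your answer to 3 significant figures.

3180

Series of exponential components: λ_sys = Σ λ_i
λ_sys = 0.00000977 + 0.00000191 + 0.0000344 + 0.000268 = 3.1408e-04 /h
MTBF = 1 / λ_sys = 3180 h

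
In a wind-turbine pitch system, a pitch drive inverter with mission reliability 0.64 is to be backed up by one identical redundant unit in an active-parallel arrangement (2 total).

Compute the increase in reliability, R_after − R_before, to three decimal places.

0.230

R_before = 0.64
R_after = 1 − (1 − 0.64)^2 = 0.870
ΔR = 0.870 − 0.64 = 0.230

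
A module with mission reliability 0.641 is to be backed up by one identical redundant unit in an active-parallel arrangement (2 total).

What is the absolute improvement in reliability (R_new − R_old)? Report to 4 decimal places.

R_before = 0.641
R_after = 1 − (1 − 0.641)^2 = 0.8711
ΔR = 0.8711 − 0.641 = 0.2301

0.2301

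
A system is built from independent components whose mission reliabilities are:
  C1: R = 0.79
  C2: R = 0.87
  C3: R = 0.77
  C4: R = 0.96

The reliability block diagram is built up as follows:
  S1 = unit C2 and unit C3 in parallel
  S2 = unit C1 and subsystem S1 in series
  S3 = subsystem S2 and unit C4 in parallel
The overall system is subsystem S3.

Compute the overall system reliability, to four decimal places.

Parallel (C2 and C3): 1 − (1 − 0.870000)(1 − 0.770000) = 0.970100
Series (C1 and [0.970100]): 0.790000 × 0.970100 = 0.766379
Parallel ([0.766379] and C4): 1 − (1 − 0.766379)(1 − 0.960000) = 0.9907

0.9907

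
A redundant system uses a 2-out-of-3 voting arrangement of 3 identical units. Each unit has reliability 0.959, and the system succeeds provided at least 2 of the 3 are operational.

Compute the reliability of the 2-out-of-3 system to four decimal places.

R = Σ_{i=2}^{3} C(3,i) p^i (1−p)^{3−i} with p = 0.959
C(3,2)·0.959^2·0.041^1 = 0.113121
C(3,3)·0.959^3·0.041^0 = 0.881974
Sum = 0.9951

0.9951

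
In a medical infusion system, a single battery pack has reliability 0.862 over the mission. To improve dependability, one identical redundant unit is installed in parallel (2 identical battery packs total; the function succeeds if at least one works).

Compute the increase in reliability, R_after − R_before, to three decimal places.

R_before = 0.862
R_after = 1 − (1 − 0.862)^2 = 0.981
ΔR = 0.981 − 0.862 = 0.119

0.119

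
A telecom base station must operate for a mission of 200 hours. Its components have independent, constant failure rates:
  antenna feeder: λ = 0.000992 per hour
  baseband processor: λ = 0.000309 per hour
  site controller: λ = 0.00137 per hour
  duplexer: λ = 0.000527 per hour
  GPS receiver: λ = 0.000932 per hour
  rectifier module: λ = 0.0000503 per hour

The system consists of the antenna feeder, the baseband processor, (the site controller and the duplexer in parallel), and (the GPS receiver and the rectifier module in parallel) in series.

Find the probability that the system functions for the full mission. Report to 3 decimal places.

R(antenna feeder) = exp(−0.000992 × 200) = 0.82004
R(baseband processor) = exp(−0.000309 × 200) = 0.94007
R(site controller) = exp(−0.00137 × 200) = 0.76033
R(duplexer) = exp(−0.000527 × 200) = 0.89996
R(GPS receiver) = exp(−0.000932 × 200) = 0.82994
R(rectifier module) = exp(−0.0000503 × 200) = 0.98999
Parallel (site controller and duplexer): 1 − (1 − 0.76033)(1 − 0.89996) = 0.97602
Parallel (GPS receiver and rectifier module): 1 − (1 − 0.82994)(1 − 0.98999) = 0.99830
Series (antenna feeder, baseband processor, [0.97602], and [0.99830]): 0.82004 × 0.94007 × 0.97602 × 0.99830 = 0.751

0.751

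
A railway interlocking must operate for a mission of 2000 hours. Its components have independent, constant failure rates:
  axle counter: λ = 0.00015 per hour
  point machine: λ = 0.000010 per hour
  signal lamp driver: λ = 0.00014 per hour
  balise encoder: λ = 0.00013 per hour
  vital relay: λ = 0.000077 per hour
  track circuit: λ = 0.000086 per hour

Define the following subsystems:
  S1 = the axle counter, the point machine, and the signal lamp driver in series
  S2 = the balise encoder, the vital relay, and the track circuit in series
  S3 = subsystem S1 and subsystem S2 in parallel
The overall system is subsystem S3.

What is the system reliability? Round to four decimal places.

R(axle counter) = exp(−0.00015 × 2000) = 0.740818
R(point machine) = exp(−0.000010 × 2000) = 0.980199
R(signal lamp driver) = exp(−0.00014 × 2000) = 0.755784
R(balise encoder) = exp(−0.00013 × 2000) = 0.771052
R(vital relay) = exp(−0.000077 × 2000) = 0.857272
R(track circuit) = exp(−0.000086 × 2000) = 0.841979
Series (axle counter, point machine, and signal lamp driver): 0.740818 × 0.980199 × 0.755784 = 0.548812
Series (balise encoder, vital relay, and track circuit): 0.771052 × 0.857272 × 0.841979 = 0.556549
Parallel ([0.548812] and [0.556549]): 1 − (1 − 0.548812)(1 − 0.556549) = 0.7999

0.7999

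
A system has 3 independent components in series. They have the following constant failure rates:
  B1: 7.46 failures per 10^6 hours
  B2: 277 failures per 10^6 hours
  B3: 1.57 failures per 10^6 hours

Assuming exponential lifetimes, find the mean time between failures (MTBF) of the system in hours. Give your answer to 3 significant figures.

3500

Series of exponential components: λ_sys = Σ λ_i
λ_sys = 0.00000746 + 0.000277 + 0.00000157 = 2.8603e-04 /h
MTBF = 1 / λ_sys = 3500 h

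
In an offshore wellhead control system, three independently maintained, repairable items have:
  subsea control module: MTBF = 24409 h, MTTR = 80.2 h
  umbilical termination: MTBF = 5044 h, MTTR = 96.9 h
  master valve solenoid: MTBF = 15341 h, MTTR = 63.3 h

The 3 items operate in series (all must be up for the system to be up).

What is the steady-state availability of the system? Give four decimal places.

0.9739

A(subsea control module) = MTBF/(MTBF+MTTR) = 24409/(24409+80.2) = 0.996725
A(umbilical termination) = MTBF/(MTBF+MTTR) = 5044/(5044+96.9) = 0.981151
A(master valve solenoid) = MTBF/(MTBF+MTTR) = 15341/(15341+63.3) = 0.995891
Series availability: 0.996725 × 0.981151 × 0.995891 = 0.9739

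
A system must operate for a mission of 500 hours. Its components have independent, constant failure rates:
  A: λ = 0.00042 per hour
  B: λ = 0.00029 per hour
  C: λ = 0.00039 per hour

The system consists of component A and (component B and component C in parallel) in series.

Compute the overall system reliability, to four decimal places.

0.7912

R(A) = exp(−0.00042 × 500) = 0.810584
R(B) = exp(−0.00029 × 500) = 0.865022
R(C) = exp(−0.00039 × 500) = 0.822835
Parallel (B and C): 1 − (1 − 0.865022)(1 − 0.822835) = 0.976087
Series (A and [0.976087]): 0.810584 × 0.976087 = 0.7912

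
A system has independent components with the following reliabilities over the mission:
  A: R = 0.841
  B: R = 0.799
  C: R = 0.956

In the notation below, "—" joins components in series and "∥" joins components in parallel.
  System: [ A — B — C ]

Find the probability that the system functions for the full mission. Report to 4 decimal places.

Series (A, B, and C): 0.841000 × 0.799000 × 0.956000 = 0.6424

0.6424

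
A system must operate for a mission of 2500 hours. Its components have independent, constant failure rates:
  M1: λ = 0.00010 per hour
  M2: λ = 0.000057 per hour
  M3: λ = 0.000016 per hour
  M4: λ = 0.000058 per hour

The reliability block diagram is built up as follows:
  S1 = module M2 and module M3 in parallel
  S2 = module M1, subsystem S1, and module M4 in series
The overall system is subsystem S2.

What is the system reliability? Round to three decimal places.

0.670

R(M1) = exp(−0.00010 × 2500) = 0.77880
R(M2) = exp(−0.000057 × 2500) = 0.86719
R(M3) = exp(−0.000016 × 2500) = 0.96079
R(M4) = exp(−0.000058 × 2500) = 0.86502
Parallel (M2 and M3): 1 − (1 − 0.86719)(1 − 0.96079) = 0.99479
Series (M1, [0.99479], and M4): 0.77880 × 0.99479 × 0.86502 = 0.670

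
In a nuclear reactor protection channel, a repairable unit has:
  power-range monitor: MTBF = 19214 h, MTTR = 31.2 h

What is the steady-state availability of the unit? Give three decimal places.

A(power-range monitor) = MTBF/(MTBF+MTTR) = 19214/(19214+31.2) = 0.998

0.998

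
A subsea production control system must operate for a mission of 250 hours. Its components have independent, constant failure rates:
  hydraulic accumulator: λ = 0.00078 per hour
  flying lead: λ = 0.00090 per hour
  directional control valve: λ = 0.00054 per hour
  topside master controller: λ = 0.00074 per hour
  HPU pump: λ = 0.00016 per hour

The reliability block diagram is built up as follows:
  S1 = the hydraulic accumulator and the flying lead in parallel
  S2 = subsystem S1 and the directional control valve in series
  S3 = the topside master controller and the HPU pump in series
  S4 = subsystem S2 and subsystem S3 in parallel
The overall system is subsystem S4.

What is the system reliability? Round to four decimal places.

0.9683

R(hydraulic accumulator) = exp(−0.00078 × 250) = 0.822835
R(flying lead) = exp(−0.00090 × 250) = 0.798516
R(directional control valve) = exp(−0.00054 × 250) = 0.873716
R(topside master controller) = exp(−0.00074 × 250) = 0.831104
R(HPU pump) = exp(−0.00016 × 250) = 0.960789
Parallel (hydraulic accumulator and flying lead): 1 − (1 − 0.822835)(1 − 0.798516) = 0.964304
Series ([0.964304] and directional control valve): 0.964304 × 0.873716 = 0.842528
Series (topside master controller and HPU pump): 0.831104 × 0.960789 = 0.798516
Parallel ([0.842528] and [0.798516]): 1 − (1 − 0.842528)(1 − 0.798516) = 0.9683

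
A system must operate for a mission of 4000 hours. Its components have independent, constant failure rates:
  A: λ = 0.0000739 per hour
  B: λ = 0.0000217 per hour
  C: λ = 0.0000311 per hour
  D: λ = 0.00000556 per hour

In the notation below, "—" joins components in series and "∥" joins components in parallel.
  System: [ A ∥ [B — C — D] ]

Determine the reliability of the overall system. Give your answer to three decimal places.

0.947

R(A) = exp(−0.0000739 × 4000) = 0.74409
R(B) = exp(−0.0000217 × 4000) = 0.91686
R(C) = exp(−0.0000311 × 4000) = 0.88303
R(D) = exp(−0.00000556 × 4000) = 0.97801
Series (B, C, and D): 0.91686 × 0.88303 × 0.97801 = 0.79181
Parallel (A and [0.79181]): 1 − (1 − 0.74409)(1 − 0.79181) = 0.947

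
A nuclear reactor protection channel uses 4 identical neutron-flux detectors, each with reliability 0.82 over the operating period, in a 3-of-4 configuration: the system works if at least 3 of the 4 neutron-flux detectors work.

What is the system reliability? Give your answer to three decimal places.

0.849

R = Σ_{i=3}^{4} C(4,i) p^i (1−p)^{4−i} with p = 0.82
C(4,3)·0.82^3·0.18^1 = 0.39698
C(4,4)·0.82^4·0.18^0 = 0.45212
Sum = 0.849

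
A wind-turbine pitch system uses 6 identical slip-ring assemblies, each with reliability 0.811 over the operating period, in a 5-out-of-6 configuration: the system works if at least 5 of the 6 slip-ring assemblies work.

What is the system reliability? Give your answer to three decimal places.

R = Σ_{i=5}^{6} C(6,i) p^i (1−p)^{6−i} with p = 0.811
C(6,5)·0.811^5·0.189^1 = 0.39785
C(6,6)·0.811^6·0.189^0 = 0.28453
Sum = 0.682

0.682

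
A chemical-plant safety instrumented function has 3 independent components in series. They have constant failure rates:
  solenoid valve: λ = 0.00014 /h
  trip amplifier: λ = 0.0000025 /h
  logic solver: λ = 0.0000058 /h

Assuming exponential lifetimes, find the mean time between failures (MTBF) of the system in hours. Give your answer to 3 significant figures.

6740

Series of exponential components: λ_sys = Σ λ_i
λ_sys = 0.00014 + 0.0000025 + 0.0000058 = 1.4830e-04 /h
MTBF = 1 / λ_sys = 6740 h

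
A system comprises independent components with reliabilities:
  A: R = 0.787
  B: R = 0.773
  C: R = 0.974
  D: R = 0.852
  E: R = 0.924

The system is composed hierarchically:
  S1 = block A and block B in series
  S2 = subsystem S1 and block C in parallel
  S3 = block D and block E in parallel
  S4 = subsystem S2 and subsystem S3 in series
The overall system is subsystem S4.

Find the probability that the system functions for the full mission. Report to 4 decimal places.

0.9787

Series (A and B): 0.787000 × 0.773000 = 0.608351
Parallel ([0.608351] and C): 1 − (1 − 0.608351)(1 − 0.974000) = 0.989817
Parallel (D and E): 1 − (1 − 0.852000)(1 − 0.924000) = 0.988752
Series ([0.989817] and [0.988752]): 0.989817 × 0.988752 = 0.9787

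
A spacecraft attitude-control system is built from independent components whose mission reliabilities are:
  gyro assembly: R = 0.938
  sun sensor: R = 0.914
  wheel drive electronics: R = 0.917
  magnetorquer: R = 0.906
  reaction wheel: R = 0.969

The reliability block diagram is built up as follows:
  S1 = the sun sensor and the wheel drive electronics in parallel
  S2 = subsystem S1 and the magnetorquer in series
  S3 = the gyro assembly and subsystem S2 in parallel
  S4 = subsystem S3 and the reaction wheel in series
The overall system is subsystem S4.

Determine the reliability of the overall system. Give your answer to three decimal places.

0.963

Parallel (sun sensor and wheel drive electronics): 1 − (1 − 0.91400)(1 − 0.91700) = 0.99286
Series ([0.99286] and magnetorquer): 0.99286 × 0.90600 = 0.89953
Parallel (gyro assembly and [0.89953]): 1 − (1 − 0.93800)(1 − 0.89953) = 0.99377
Series ([0.99377] and reaction wheel): 0.99377 × 0.96900 = 0.963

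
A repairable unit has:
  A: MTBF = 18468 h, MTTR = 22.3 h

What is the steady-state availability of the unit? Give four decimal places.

0.9988

A(A) = MTBF/(MTBF+MTTR) = 18468/(18468+22.3) = 0.9988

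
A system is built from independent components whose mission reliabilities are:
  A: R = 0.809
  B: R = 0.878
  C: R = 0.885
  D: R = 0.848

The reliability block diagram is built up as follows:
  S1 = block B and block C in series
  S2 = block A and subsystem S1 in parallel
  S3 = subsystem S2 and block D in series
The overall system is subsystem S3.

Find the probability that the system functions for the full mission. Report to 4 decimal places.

0.8119

Series (B and C): 0.878000 × 0.885000 = 0.777030
Parallel (A and [0.777030]): 1 − (1 − 0.809000)(1 − 0.777030) = 0.957413
Series ([0.957413] and D): 0.957413 × 0.848000 = 0.8119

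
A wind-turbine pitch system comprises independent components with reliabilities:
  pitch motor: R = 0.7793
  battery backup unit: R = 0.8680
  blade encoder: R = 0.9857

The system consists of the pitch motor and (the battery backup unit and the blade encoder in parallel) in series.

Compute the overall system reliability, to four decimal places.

0.7778

Parallel (battery backup unit and blade encoder): 1 − (1 − 0.868000)(1 − 0.985700) = 0.998112
Series (pitch motor and [0.998112]): 0.779300 × 0.998112 = 0.7778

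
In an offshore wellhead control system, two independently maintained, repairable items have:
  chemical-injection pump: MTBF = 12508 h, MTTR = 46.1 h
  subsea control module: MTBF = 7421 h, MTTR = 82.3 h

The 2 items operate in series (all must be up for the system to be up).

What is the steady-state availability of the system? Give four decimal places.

A(chemical-injection pump) = MTBF/(MTBF+MTTR) = 12508/(12508+46.1) = 0.996328
A(subsea control module) = MTBF/(MTBF+MTTR) = 7421/(7421+82.3) = 0.989031
Series availability: 0.996328 × 0.989031 = 0.9854

0.9854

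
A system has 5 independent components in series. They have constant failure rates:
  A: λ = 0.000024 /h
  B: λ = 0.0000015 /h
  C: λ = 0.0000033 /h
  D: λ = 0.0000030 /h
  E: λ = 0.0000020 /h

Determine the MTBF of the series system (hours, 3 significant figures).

Series of exponential components: λ_sys = Σ λ_i
λ_sys = 0.000024 + 0.0000015 + 0.0000033 + 0.0000030 + 0.0000020 = 3.3800e-05 /h
MTBF = 1 / λ_sys = 29600 h

29600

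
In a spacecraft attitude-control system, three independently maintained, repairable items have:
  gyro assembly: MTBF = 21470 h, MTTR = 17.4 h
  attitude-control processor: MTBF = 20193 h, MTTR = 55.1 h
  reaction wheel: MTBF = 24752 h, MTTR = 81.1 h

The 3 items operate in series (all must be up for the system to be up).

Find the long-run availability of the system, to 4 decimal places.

0.9932

A(gyro assembly) = MTBF/(MTBF+MTTR) = 21470/(21470+17.4) = 0.999190
A(attitude-control processor) = MTBF/(MTBF+MTTR) = 20193/(20193+55.1) = 0.997279
A(reaction wheel) = MTBF/(MTBF+MTTR) = 24752/(24752+81.1) = 0.996734
Series availability: 0.999190 × 0.997279 × 0.996734 = 0.9932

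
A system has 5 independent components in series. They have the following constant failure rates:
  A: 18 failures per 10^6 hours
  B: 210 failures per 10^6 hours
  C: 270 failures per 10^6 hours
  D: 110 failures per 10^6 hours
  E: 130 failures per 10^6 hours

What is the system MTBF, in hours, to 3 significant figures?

Series of exponential components: λ_sys = Σ λ_i
λ_sys = 0.000018 + 0.00021 + 0.00027 + 0.00011 + 0.00013 = 7.3800e-04 /h
MTBF = 1 / λ_sys = 1360 h

1360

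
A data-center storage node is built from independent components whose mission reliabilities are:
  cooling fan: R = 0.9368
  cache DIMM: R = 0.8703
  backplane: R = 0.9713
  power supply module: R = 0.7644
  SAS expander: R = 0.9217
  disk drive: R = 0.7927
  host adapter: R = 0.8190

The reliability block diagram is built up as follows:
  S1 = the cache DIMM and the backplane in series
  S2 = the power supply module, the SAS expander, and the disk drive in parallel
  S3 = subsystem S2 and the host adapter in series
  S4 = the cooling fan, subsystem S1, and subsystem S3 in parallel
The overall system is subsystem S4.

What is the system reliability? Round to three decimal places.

Series (cache DIMM and backplane): 0.87030 × 0.97130 = 0.84532
Parallel (power supply module, SAS expander, and disk drive): 1 − (1 − 0.76440)(1 − 0.92170)(1 − 0.79270) = 0.99618
Series ([0.99618] and host adapter): 0.99618 × 0.81900 = 0.81587
Parallel (cooling fan, [0.84532], and [0.81587]): 1 − (1 − 0.93680)(1 − 0.84532)(1 − 0.81587) = 0.998

0.998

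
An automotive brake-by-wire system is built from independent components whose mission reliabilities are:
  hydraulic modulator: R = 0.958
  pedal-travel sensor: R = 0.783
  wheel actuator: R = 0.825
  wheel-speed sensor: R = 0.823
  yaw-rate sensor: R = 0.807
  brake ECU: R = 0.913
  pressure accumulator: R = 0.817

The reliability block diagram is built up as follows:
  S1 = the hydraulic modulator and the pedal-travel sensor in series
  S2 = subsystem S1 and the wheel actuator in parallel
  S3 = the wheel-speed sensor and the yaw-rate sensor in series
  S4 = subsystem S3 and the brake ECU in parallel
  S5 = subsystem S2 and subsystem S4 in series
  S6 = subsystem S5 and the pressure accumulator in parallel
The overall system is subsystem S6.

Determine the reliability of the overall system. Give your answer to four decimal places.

Series (hydraulic modulator and pedal-travel sensor): 0.958000 × 0.783000 = 0.750114
Parallel ([0.750114] and wheel actuator): 1 − (1 − 0.750114)(1 − 0.825000) = 0.956270
Series (wheel-speed sensor and yaw-rate sensor): 0.823000 × 0.807000 = 0.664161
Parallel ([0.664161] and brake ECU): 1 − (1 − 0.664161)(1 − 0.913000) = 0.970782
Series ([0.956270] and [0.970782]): 0.956270 × 0.970782 = 0.928330
Parallel ([0.928330] and pressure accumulator): 1 − (1 − 0.928330)(1 − 0.817000) = 0.9869

0.9869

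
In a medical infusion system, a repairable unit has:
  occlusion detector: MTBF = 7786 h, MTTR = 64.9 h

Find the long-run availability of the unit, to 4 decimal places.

0.9917

A(occlusion detector) = MTBF/(MTBF+MTTR) = 7786/(7786+64.9) = 0.9917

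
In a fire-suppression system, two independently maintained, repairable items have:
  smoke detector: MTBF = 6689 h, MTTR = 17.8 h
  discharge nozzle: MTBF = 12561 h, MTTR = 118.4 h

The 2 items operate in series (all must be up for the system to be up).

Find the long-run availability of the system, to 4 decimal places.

A(smoke detector) = MTBF/(MTBF+MTTR) = 6689/(6689+17.8) = 0.997346
A(discharge nozzle) = MTBF/(MTBF+MTTR) = 12561/(12561+118.4) = 0.990662
Series availability: 0.997346 × 0.990662 = 0.9880

0.9880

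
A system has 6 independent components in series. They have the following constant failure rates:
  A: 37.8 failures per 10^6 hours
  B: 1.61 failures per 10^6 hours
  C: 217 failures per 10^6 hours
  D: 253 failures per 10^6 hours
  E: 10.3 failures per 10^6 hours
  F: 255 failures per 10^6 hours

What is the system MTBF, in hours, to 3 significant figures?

Series of exponential components: λ_sys = Σ λ_i
λ_sys = 0.0000378 + 0.00000161 + 0.000217 + 0.000253 + 0.0000103 + 0.000255 = 7.7471e-04 /h
MTBF = 1 / λ_sys = 1290 h

1290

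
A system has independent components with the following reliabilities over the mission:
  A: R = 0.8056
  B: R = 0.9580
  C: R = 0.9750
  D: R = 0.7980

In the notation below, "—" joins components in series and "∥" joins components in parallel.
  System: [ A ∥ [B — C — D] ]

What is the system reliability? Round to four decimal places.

0.9505

Series (B, C, and D): 0.958000 × 0.975000 × 0.798000 = 0.745372
Parallel (A and [0.745372]): 1 − (1 − 0.805600)(1 − 0.745372) = 0.9505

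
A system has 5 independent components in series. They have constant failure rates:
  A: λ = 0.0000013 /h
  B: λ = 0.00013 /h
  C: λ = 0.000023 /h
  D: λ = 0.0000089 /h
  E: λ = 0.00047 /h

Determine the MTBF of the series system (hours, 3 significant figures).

Series of exponential components: λ_sys = Σ λ_i
λ_sys = 0.0000013 + 0.00013 + 0.000023 + 0.0000089 + 0.00047 = 6.3320e-04 /h
MTBF = 1 / λ_sys = 1580 h

1580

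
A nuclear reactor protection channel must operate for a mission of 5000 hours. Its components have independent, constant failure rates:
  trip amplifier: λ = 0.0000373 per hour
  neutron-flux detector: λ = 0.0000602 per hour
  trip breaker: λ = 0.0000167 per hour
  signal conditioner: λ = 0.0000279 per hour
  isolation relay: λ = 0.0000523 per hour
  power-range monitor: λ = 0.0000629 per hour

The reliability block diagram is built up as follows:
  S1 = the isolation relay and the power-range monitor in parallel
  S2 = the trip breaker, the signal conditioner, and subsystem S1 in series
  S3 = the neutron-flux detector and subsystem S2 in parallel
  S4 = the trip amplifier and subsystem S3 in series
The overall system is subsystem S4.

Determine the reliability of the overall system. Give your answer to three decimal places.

0.776

R(trip amplifier) = exp(−0.0000373 × 5000) = 0.82986
R(neutron-flux detector) = exp(−0.0000602 × 5000) = 0.74008
R(trip breaker) = exp(−0.0000167 × 5000) = 0.91989
R(signal conditioner) = exp(−0.0000279 × 5000) = 0.86979
R(isolation relay) = exp(−0.0000523 × 5000) = 0.76990
R(power-range monitor) = exp(−0.0000629 × 5000) = 0.73015
Parallel (isolation relay and power-range monitor): 1 − (1 − 0.76990)(1 − 0.73015) = 0.93791
Series (trip breaker, signal conditioner, and [0.93791]): 0.91989 × 0.86979 × 0.93791 = 0.75043
Parallel (neutron-flux detector and [0.75043]): 1 − (1 − 0.74008)(1 − 0.75043) = 0.93513
Series (trip amplifier and [0.93513]): 0.82986 × 0.93513 = 0.776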